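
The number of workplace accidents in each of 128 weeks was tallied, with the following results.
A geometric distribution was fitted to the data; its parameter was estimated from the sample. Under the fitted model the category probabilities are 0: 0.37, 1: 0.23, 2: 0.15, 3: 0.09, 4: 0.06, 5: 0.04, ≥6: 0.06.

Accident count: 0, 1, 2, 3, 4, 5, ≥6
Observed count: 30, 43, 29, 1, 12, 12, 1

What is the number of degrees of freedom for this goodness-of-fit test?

There are k = 7 categories and 1 parameter estimated from the data, so df = 7 − 1 − 1 = 5.

5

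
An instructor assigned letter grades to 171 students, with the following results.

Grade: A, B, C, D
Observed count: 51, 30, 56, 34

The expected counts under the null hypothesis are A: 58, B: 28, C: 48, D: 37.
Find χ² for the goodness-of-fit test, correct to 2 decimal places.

2.56

A: (51 − 58)²/58 = 49/58 = 0.845
B: (30 − 28)²/28 = 4/28 = 0.143
C: (56 − 48)²/48 = 64/48 = 1.333
D: (34 − 37)²/37 = 9/37 = 0.243
Sum = 2.56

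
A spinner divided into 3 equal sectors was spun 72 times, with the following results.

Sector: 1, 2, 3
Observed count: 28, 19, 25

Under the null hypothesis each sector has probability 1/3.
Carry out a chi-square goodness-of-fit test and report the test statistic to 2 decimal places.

1.75

Expected count for each of the 3 categories: 72/3 = 24.
1: (28 − 24)²/24 = 16/24 = 0.667
2: (19 − 24)²/24 = 25/24 = 1.042
3: (25 − 24)²/24 = 1/24 = 0.042
Sum = 1.75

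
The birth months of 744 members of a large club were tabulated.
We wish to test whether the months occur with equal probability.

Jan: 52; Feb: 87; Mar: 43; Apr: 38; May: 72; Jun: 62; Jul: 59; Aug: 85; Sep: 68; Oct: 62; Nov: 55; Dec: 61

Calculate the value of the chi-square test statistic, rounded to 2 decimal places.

Expected count for each of the 12 categories: 744/12 = 62.
Jan: (52 − 62)²/62 = 100/62 = 1.613
Feb: (87 − 62)²/62 = 625/62 = 10.081
Mar: (43 − 62)²/62 = 361/62 = 5.823
Apr: (38 − 62)²/62 = 576/62 = 9.290
May: (72 − 62)²/62 = 100/62 = 1.613
Jun: (62 − 62)²/62 = 0/62 = 0.000
Jul: (59 − 62)²/62 = 9/62 = 0.145
Aug: (85 − 62)²/62 = 529/62 = 8.532
Sep: (68 − 62)²/62 = 36/62 = 0.581
Oct: (62 − 62)²/62 = 0/62 = 0.000
Nov: (55 − 62)²/62 = 49/62 = 0.790
Dec: (61 − 62)²/62 = 1/62 = 0.016
Sum = 38.48

38.48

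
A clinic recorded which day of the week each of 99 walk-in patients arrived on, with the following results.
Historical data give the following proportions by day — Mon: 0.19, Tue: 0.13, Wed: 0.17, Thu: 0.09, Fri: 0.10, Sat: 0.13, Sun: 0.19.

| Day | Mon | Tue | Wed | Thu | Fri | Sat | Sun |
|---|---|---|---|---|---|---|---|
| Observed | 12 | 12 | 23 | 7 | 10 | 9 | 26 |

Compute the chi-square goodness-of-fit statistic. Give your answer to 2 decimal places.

Expected counts E_i = n·p_i: 99×0.19 = 18.81, 99×0.13 = 12.87, 99×0.17 = 16.83, 99×0.09 = 8.91, 99×0.10 = 9.9, 99×0.13 = 12.87, 99×0.19 = 18.81.
χ² = (12−18.81)²/18.81 + (12−12.87)²/12.87 + (23−16.83)²/16.83 + (7−8.91)²/8.91 + (10−9.9)²/9.9 + (9−12.87)²/12.87 + (26−18.81)²/18.81
   = 2.466 + 0.059 + 2.262 + 0.409 + 0.001 + 1.164 + 2.748
Sum = 9.11

9.11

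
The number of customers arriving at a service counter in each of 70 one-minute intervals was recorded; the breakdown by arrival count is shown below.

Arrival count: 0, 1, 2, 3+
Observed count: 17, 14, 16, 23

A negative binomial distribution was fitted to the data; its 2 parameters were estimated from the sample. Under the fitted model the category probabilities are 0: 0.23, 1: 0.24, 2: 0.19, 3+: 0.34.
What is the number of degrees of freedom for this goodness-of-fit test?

There are k = 4 categories and 2 parameters estimated from the data, so df = 4 − 1 − 2 = 1.

1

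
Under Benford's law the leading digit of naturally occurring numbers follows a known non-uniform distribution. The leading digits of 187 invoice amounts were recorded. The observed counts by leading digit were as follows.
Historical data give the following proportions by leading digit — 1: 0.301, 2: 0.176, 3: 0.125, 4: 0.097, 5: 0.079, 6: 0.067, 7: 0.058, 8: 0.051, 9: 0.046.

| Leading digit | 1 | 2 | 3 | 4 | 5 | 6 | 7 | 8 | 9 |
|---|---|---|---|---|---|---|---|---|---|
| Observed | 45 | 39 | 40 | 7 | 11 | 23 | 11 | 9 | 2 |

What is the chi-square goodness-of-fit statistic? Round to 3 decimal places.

Expected counts E_i = n·p_i: 187×0.301 = 56.287, 187×0.176 = 32.912, 187×0.125 = 23.375, 187×0.097 = 18.139, 187×0.079 = 14.773, 187×0.067 = 12.529, 187×0.058 = 10.846, 187×0.051 = 9.537, 187×0.046 = 8.602.
1: (45 − 56.287)²/56.287 = 127.396369/56.287 = 2.2633
2: (39 − 32.912)²/32.912 = 37.063744/32.912 = 1.1261
3: (40 − 23.375)²/23.375 = 276.390625/23.375 = 11.8242
4: (7 − 18.139)²/18.139 = 124.077321/18.139 = 6.8404
5: (11 − 14.773)²/14.773 = 14.235529/14.773 = 0.9636
6: (23 − 12.529)²/12.529 = 109.641841/12.529 = 8.7510
7: (11 − 10.846)²/10.846 = 0.023716/10.846 = 0.0022
8: (9 − 9.537)²/9.537 = 0.288369/9.537 = 0.0302
9: (2 − 8.602)²/8.602 = 43.586404/8.602 = 5.0670
Sum = 36.868

36.868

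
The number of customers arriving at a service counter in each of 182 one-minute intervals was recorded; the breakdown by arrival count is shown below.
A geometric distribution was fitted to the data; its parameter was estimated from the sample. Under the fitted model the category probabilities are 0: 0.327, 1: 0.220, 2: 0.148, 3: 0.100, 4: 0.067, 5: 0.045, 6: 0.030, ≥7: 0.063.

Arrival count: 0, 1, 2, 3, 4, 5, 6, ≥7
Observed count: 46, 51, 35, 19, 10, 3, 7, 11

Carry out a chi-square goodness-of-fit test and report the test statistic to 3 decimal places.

Expected counts E_i = n·p_i: 182×0.327 = 59.514, 182×0.220 = 40.04, 182×0.148 = 26.936, 182×0.100 = 18.2, 182×0.067 = 12.194, 182×0.045 = 8.19, 182×0.030 = 5.46, 182×0.063 = 11.466.
χ² = (46−59.514)²/59.514 + (51−40.04)²/40.04 + (35−26.936)²/26.936 + (19−18.2)²/18.2 + (10−12.194)²/12.194 + (3−8.19)²/8.19 + (7−5.46)²/5.46 + (11−11.466)²/11.466
   = 3.0687 + 3.0000 + 2.4142 + 0.0352 + 0.3948 + 3.2889 + 0.4344 + 0.0189
Sum = 12.655

12.655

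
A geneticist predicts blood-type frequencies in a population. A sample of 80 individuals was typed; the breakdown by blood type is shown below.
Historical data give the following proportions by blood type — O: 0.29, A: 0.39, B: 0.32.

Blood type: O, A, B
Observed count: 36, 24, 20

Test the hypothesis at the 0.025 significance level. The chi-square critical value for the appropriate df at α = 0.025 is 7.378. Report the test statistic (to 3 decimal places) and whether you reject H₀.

Expected counts E_i = n·p_i: 80×0.29 = 23.2, 80×0.39 = 31.2, 80×0.32 = 25.6.
O: (36 − 23.2)²/23.2 = 163.84/23.2 = 7.0621
A: (24 − 31.2)²/31.2 = 51.84/31.2 = 1.6615
B: (20 − 25.6)²/25.6 = 31.36/25.6 = 1.2250
Sum = 9.949
df = 2. Since 9.949 > 7.378, we reject H₀.

9.949; reject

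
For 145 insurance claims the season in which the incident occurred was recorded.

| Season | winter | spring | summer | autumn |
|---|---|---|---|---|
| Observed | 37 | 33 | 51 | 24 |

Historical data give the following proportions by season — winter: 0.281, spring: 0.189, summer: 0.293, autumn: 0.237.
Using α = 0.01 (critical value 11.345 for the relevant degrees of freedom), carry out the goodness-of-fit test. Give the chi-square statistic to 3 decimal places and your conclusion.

6.319; do not reject

Expected counts E_i = n·p_i: 145×0.281 = 40.745, 145×0.189 = 27.405, 145×0.293 = 42.485, 145×0.237 = 34.365.
winter: (37 − 40.745)²/40.745 = 14.025025/40.745 = 0.3442
spring: (33 − 27.405)²/27.405 = 31.304025/27.405 = 1.1423
summer: (51 − 42.485)²/42.485 = 72.505225/42.485 = 1.7066
autumn: (24 − 34.365)²/34.365 = 107.433225/34.365 = 3.1262
Sum = 6.319
df = 3. Since 6.319 < 11.345, we do not reject H₀.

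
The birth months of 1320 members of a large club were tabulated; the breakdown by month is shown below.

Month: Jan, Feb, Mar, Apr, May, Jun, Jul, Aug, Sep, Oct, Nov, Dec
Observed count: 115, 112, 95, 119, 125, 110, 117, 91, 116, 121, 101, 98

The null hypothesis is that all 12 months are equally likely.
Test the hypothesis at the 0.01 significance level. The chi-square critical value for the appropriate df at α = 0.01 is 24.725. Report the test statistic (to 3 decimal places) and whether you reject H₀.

12.291; do not reject

Under H₀ each category has probability 1/12, so each expected count is 1320/12 = 110.
cat         O        E   (O−E)²/E
Jan       115      110     0.2273
Feb       112      110     0.0364
Mar        95      110     2.0455
Apr       119      110     0.7364
May       125      110     2.0455
Jun       110      110     0.0000
Jul       117      110     0.4455
Aug        91      110     3.2818
Sep       116      110     0.3273
Oct       121      110     1.1000
Nov       101      110     0.7364
Dec        98      110     1.3091
Sum = 12.291
df = 11. Since 12.291 < 24.725, we do not reject H₀.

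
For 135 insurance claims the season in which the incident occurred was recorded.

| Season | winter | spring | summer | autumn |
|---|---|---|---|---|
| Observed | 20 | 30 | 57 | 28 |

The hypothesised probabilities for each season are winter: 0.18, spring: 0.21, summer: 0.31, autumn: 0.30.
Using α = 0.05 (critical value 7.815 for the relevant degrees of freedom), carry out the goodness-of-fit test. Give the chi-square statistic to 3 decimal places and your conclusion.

Expected counts E_i = n·p_i: 135×0.18 = 24.3, 135×0.21 = 28.35, 135×0.31 = 41.85, 135×0.30 = 40.5.
cat         O        E   (O−E)²/E
winter     20     24.3     0.7609
spring     30    28.35     0.0960
summer     57    41.85     5.4844
autumn     28     40.5     3.8580
Sum = 10.199
df = 3. Since 10.199 > 7.815, we reject H₀.

10.199; reject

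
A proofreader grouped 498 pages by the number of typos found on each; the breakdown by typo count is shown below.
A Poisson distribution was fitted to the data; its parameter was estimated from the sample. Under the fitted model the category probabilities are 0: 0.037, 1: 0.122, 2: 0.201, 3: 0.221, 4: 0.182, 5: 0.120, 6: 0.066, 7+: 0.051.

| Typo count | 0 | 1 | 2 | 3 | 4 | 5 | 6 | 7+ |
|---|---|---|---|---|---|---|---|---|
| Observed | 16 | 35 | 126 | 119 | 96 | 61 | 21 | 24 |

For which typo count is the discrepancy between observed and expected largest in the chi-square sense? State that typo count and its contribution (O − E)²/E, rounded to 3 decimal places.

Expected counts E_i = n·p_i: 498×0.037 = 18.426, 498×0.122 = 60.756, 498×0.201 = 100.098, 498×0.221 = 110.058, 498×0.182 = 90.636, 498×0.120 = 59.76, 498×0.066 = 32.868, 498×0.051 = 25.398.
cat         O        E   (O−E)²/E
0          16   18.426     0.3194
1          35   60.756    10.9186
2         126  100.098     6.7026
3         119  110.058     0.7265
4          96   90.636     0.3175
5          61    59.76     0.0257
6          21   32.868     4.2853
7+         24   25.398     0.0770
The largest term is for 1: 10.919.

1, 10.919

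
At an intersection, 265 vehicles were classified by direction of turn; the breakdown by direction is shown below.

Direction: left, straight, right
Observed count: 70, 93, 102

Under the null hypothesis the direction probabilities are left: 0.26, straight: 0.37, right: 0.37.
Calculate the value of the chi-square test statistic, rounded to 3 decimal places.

0.437

Expected counts E_i = n·p_i: 265×0.26 = 68.9, 265×0.37 = 98.05, 265×0.37 = 98.05.
cat           O        E   (O−E)²/E
left         70     68.9     0.0176
straight     93    98.05     0.2601
right       102    98.05     0.1591
Sum = 0.437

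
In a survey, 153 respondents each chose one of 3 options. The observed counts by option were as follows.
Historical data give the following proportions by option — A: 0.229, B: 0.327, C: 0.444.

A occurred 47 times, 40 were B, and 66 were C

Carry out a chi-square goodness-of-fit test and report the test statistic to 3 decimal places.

Expected counts E_i = n·p_i: 153×0.229 = 35.037, 153×0.327 = 50.031, 153×0.444 = 67.932.
χ² = (47−35.037)²/35.037 + (40−50.031)²/50.031 + (66−67.932)²/67.932
   = 4.0846 + 2.0112 + 0.0549
Sum = 6.151

6.151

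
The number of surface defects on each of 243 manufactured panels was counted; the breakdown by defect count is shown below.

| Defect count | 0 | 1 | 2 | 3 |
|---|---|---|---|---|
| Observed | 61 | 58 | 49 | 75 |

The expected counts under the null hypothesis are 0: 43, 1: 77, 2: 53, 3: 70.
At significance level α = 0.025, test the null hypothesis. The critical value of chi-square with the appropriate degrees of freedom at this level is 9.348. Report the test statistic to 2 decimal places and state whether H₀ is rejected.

12.88; reject

χ² = (61−43)²/43 + (58−77)²/77 + (49−53)²/53 + (75−70)²/70
   = 7.535 + 4.688 + 0.302 + 0.357
Sum = 12.88
df = 3. Since 12.88 > 9.348, we reject H₀.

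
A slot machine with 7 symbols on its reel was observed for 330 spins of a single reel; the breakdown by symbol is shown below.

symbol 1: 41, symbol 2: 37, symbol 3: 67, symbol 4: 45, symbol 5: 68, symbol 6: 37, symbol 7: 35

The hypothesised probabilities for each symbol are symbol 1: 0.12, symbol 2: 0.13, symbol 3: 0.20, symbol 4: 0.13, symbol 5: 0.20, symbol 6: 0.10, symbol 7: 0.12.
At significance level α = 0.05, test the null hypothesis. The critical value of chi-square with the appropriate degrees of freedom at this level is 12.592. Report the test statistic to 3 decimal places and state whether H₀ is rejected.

Expected counts E_i = n·p_i: 330×0.12 = 39.6, 330×0.13 = 42.9, 330×0.20 = 66, 330×0.13 = 42.9, 330×0.20 = 66, 330×0.10 = 33, 330×0.12 = 39.6.
symbol 1: (41 − 39.6)²/39.6 = 1.96/39.6 = 0.0495
symbol 2: (37 − 42.9)²/42.9 = 34.81/42.9 = 0.8114
symbol 3: (67 − 66)²/66 = 1/66 = 0.0152
symbol 4: (45 − 42.9)²/42.9 = 4.41/42.9 = 0.1028
symbol 5: (68 − 66)²/66 = 4/66 = 0.0606
symbol 6: (37 − 33)²/33 = 16/33 = 0.4848
symbol 7: (35 − 39.6)²/39.6 = 21.16/39.6 = 0.5343
Sum = 2.059
df = 6. Since 2.059 < 12.592, we do not reject H₀.

2.059; do not reject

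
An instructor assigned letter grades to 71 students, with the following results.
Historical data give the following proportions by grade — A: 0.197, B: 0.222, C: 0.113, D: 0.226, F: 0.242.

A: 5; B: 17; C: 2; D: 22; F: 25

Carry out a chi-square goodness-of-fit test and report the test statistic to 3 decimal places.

16.160

Expected counts E_i = n·p_i: 71×0.197 = 13.987, 71×0.222 = 15.762, 71×0.113 = 8.023, 71×0.226 = 16.046, 71×0.242 = 17.182.
A: (5 − 13.987)²/13.987 = 80.766169/13.987 = 5.7744
B: (17 − 15.762)²/15.762 = 1.532644/15.762 = 0.0972
C: (2 − 8.023)²/8.023 = 36.276529/8.023 = 4.5216
D: (22 − 16.046)²/16.046 = 35.450116/16.046 = 2.2093
F: (25 − 17.182)²/17.182 = 61.121124/17.182 = 3.5573
Sum = 16.160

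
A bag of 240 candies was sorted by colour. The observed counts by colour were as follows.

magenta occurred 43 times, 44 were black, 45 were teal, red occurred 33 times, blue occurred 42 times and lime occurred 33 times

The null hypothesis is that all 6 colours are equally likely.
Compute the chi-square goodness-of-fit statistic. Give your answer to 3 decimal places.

Under H₀ each category has probability 1/6, so each expected count is 240/6 = 40.
χ² = (43−40)²/40 + (44−40)²/40 + (45−40)²/40 + (33−40)²/40 + (42−40)²/40 + (33−40)²/40
   = 0.2250 + 0.4000 + 0.6250 + 1.2250 + 0.1000 + 1.2250
Sum = 3.800

3.800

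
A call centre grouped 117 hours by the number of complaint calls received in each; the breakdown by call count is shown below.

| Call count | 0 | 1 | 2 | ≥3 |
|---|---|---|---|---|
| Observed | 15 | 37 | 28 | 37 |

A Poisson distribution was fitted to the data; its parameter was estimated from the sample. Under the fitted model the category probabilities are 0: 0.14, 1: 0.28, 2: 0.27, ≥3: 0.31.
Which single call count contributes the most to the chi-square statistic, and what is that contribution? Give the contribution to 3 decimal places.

1, 0.549

Expected counts E_i = n·p_i: 117×0.14 = 16.38, 117×0.28 = 32.76, 117×0.27 = 31.59, 117×0.31 = 36.27.
cat         O        E   (O−E)²/E
0          15    16.38     0.1163
1          37    32.76     0.5488
2          28    31.59     0.4080
≥3         37    36.27     0.0147
The largest term is for 1: 0.549.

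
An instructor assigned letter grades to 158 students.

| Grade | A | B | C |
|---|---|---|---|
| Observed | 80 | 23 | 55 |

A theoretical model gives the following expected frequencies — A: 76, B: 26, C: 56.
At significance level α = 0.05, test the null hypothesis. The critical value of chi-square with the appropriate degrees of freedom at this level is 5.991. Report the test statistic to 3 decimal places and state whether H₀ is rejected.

0.575; do not reject

cat         O        E   (O−E)²/E
A          80       76     0.2105
B          23       26     0.3462
C          55       56     0.0179
Sum = 0.575
df = 2. Since 0.575 < 5.991, we do not reject H₀.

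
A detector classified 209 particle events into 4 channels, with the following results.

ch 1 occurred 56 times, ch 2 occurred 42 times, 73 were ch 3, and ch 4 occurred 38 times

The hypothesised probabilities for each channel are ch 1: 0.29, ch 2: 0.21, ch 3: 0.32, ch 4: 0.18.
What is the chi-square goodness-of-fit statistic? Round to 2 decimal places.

Expected counts E_i = n·p_i: 209×0.29 = 60.61, 209×0.21 = 43.89, 209×0.32 = 66.88, 209×0.18 = 37.62.
ch 1: (56 − 60.61)²/60.61 = 21.2521/60.61 = 0.351
ch 2: (42 − 43.89)²/43.89 = 3.5721/43.89 = 0.081
ch 3: (73 − 66.88)²/66.88 = 37.4544/66.88 = 0.560
ch 4: (38 − 37.62)²/37.62 = 0.1444/37.62 = 0.004
Sum = 1.00

1.00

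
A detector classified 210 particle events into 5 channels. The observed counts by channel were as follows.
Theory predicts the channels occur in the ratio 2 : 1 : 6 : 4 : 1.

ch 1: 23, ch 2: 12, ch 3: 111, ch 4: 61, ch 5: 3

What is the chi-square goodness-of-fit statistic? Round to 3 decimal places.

16.750

Ratio total = 14. Expected counts: 210×2/14 = 30, 210×1/14 = 15, 210×6/14 = 90, 210×4/14 = 60, 210×1/14 = 15.
ch 1: (23 − 30)²/30 = 49/30 = 1.6333
ch 2: (12 − 15)²/15 = 9/15 = 0.6000
ch 3: (111 − 90)²/90 = 441/90 = 4.9000
ch 4: (61 − 60)²/60 = 1/60 = 0.0167
ch 5: (3 − 15)²/15 = 144/15 = 9.6000
Sum = 16.750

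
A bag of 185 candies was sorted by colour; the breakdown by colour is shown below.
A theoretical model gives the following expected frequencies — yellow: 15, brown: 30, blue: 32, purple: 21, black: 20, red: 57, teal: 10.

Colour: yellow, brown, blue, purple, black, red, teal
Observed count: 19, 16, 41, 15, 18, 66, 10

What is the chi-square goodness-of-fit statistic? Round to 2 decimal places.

cat         O        E   (O−E)²/E
yellow     19       15      1.067
brown      16       30      6.533
blue       41       32      2.531
purple     15       21      1.714
black      18       20      0.200
red        66       57      1.421
teal       10       10      0.000
Sum = 13.47

13.47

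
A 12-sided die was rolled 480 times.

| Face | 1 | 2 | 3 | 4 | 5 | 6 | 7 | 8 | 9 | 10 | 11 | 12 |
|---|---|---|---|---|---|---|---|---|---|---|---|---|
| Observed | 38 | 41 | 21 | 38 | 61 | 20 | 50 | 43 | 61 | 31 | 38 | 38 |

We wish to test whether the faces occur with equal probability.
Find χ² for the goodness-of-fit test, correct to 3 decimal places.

46.250

Under H₀ each category has probability 1/12, so each expected count is 480/12 = 40.
cat         O        E   (O−E)²/E
1          38       40     0.1000
2          41       40     0.0250
3          21       40     9.0250
4          38       40     0.1000
5          61       40    11.0250
6          20       40    10.0000
7          50       40     2.5000
8          43       40     0.2250
9          61       40    11.0250
10         31       40     2.0250
11         38       40     0.1000
12         38       40     0.1000
Sum = 46.250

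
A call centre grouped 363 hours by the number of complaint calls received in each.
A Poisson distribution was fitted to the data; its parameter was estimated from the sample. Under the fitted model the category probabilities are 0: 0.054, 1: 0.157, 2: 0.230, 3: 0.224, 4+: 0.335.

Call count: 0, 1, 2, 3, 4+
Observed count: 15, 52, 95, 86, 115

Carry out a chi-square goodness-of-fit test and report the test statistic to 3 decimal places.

3.733

Expected counts E_i = n·p_i: 363×0.054 = 19.602, 363×0.157 = 56.991, 363×0.230 = 83.49, 363×0.224 = 81.312, 363×0.335 = 121.605.
0: (15 − 19.602)²/19.602 = 21.178404/19.602 = 1.0804
1: (52 − 56.991)²/56.991 = 24.910081/56.991 = 0.4371
2: (95 − 83.49)²/83.49 = 132.4801/83.49 = 1.5868
3: (86 − 81.312)²/81.312 = 21.977344/81.312 = 0.2703
4+: (115 − 121.605)²/121.605 = 43.626025/121.605 = 0.3588
Sum = 3.733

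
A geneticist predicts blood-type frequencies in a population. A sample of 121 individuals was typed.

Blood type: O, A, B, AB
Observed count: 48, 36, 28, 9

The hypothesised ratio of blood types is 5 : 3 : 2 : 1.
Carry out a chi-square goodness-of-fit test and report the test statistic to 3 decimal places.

3.164

Ratio total = 11. Expected counts: 121×5/11 = 55, 121×3/11 = 33, 121×2/11 = 22, 121×1/11 = 11.
χ² = (48−55)²/55 + (36−33)²/33 + (28−22)²/22 + (9−11)²/11
   = 0.8909 + 0.2727 + 1.6364 + 0.3636
Sum = 3.164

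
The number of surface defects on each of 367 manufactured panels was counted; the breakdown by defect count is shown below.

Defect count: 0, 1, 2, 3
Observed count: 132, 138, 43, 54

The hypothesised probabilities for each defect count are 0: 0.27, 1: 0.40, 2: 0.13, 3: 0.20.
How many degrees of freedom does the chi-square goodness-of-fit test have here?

There are k = 4 categories and no parameters were estimated from the data, so df = 4 − 1 = 3.

3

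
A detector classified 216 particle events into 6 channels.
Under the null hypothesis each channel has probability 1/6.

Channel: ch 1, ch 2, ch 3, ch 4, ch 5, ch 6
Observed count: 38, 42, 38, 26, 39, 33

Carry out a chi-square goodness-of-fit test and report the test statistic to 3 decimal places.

Under H₀ each category has probability 1/6, so each expected count is 216/6 = 36.
χ² = (38−36)²/36 + (42−36)²/36 + (38−36)²/36 + (26−36)²/36 + (39−36)²/36 + (33−36)²/36
   = 0.1111 + 1.0000 + 0.1111 + 2.7778 + 0.2500 + 0.2500
Sum = 4.500

4.500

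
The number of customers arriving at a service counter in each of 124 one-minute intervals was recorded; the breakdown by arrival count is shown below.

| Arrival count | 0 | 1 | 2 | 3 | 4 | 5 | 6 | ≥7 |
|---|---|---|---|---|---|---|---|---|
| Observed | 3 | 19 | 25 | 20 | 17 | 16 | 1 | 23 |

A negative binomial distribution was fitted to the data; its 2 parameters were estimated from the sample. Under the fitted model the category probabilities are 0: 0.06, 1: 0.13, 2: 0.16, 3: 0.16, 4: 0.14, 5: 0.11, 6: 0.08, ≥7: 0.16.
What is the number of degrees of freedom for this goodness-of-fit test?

There are k = 8 categories and 2 parameters estimated from the data, so df = 8 − 1 − 2 = 5.

5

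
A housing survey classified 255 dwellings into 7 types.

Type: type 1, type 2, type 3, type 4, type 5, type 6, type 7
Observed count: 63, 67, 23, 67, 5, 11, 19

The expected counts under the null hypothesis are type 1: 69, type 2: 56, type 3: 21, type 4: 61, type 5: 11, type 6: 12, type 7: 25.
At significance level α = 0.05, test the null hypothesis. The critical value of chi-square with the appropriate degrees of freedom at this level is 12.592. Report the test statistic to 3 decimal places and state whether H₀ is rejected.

χ² = (63−69)²/69 + (67−56)²/56 + (23−21)²/21 + (67−61)²/61 + (5−11)²/11 + (11−12)²/12 + (19−25)²/25
   = 0.5217 + 2.1607 + 0.1905 + 0.5902 + 3.2727 + 0.0833 + 1.4400
Sum = 8.259
df = 6. Since 8.259 < 12.592, we do not reject H₀.

8.259; do not reject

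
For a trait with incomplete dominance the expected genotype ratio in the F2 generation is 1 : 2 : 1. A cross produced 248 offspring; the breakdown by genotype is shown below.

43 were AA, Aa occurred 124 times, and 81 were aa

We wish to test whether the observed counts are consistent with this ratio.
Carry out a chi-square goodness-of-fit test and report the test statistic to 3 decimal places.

11.645

Ratio total = 4. Expected counts: 248×1/4 = 62, 248×2/4 = 124, 248×1/4 = 62.
cat         O        E   (O−E)²/E
AA         43       62     5.8226
Aa        124      124     0.0000
aa         81       62     5.8226
Sum = 11.645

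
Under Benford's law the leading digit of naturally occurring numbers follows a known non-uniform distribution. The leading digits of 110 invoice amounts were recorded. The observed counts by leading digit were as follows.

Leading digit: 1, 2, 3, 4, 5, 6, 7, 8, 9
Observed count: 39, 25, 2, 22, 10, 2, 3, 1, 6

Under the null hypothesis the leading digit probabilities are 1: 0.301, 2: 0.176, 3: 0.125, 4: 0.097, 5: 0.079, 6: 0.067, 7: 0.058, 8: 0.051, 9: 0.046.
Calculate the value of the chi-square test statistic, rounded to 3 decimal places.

34.626

Expected counts E_i = n·p_i: 110×0.301 = 33.11, 110×0.176 = 19.36, 110×0.125 = 13.75, 110×0.097 = 10.67, 110×0.079 = 8.69, 110×0.067 = 7.37, 110×0.058 = 6.38, 110×0.051 = 5.61, 110×0.046 = 5.06.
1: (39 − 33.11)²/33.11 = 34.6921/33.11 = 1.0478
2: (25 − 19.36)²/19.36 = 31.8096/19.36 = 1.6431
3: (2 − 13.75)²/13.75 = 138.0625/13.75 = 10.0409
4: (22 − 10.67)²/10.67 = 128.3689/10.67 = 12.0308
5: (10 − 8.69)²/8.69 = 1.7161/8.69 = 0.1975
6: (2 − 7.37)²/7.37 = 28.8369/7.37 = 3.9127
7: (3 − 6.38)²/6.38 = 11.4244/6.38 = 1.7907
8: (1 − 5.61)²/5.61 = 21.2521/5.61 = 3.7883
9: (6 − 5.06)²/5.06 = 0.8836/5.06 = 0.1746
Sum = 34.626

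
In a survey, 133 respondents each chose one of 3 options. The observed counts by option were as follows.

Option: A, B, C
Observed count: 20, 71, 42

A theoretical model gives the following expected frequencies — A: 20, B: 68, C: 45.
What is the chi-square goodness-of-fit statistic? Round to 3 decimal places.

χ² = (20−20)²/20 + (71−68)²/68 + (42−45)²/45
   = 0.0000 + 0.1324 + 0.2000
Sum = 0.332

0.332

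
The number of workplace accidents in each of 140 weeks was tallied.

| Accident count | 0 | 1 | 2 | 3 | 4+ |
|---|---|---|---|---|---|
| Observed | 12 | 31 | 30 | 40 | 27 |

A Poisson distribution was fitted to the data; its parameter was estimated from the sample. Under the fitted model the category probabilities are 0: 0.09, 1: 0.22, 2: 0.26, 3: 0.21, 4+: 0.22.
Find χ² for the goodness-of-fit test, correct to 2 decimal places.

Expected counts E_i = n·p_i: 140×0.09 = 12.6, 140×0.22 = 30.8, 140×0.26 = 36.4, 140×0.21 = 29.4, 140×0.22 = 30.8.
0: (12 − 12.6)²/12.6 = 0.36/12.6 = 0.029
1: (31 − 30.8)²/30.8 = 0.04/30.8 = 0.001
2: (30 − 36.4)²/36.4 = 40.96/36.4 = 1.125
3: (40 − 29.4)²/29.4 = 112.36/29.4 = 3.822
4+: (27 − 30.8)²/30.8 = 14.44/30.8 = 0.469
Sum = 5.45

5.45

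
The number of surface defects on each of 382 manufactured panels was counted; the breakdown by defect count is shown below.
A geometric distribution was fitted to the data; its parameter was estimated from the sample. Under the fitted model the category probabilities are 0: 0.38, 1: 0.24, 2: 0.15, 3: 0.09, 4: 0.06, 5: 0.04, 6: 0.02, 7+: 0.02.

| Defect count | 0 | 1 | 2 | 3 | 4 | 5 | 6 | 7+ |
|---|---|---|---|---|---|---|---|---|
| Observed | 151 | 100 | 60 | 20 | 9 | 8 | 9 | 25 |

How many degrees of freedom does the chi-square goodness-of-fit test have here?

There are k = 8 categories and 1 parameter estimated from the data, so df = 8 − 1 − 1 = 6.

6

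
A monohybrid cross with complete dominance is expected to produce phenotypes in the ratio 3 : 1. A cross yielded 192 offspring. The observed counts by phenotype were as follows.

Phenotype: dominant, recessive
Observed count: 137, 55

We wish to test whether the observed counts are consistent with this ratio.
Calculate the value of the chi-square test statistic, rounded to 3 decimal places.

1.361

Ratio total = 4. Expected counts: 192×3/4 = 144, 192×1/4 = 48.
dominant: (137 − 144)²/144 = 49/144 = 0.3403
recessive: (55 − 48)²/48 = 49/48 = 1.0208
Sum = 1.361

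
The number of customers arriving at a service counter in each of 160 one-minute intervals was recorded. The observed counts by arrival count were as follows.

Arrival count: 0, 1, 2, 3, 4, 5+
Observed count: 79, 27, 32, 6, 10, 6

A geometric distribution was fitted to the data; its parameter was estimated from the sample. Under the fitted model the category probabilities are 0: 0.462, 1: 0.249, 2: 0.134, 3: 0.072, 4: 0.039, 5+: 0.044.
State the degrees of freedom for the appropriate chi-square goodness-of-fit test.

4

There are k = 6 categories and 1 parameter estimated from the data, so df = 6 − 1 − 1 = 4.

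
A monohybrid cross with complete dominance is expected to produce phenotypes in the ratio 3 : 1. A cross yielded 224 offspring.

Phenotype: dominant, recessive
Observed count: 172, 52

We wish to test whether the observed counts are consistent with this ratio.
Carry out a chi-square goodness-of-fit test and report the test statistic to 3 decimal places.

0.381

Ratio total = 4. Expected counts: 224×3/4 = 168, 224×1/4 = 56.
χ² = (172−168)²/168 + (52−56)²/56
   = 0.0952 + 0.2857
Sum = 0.381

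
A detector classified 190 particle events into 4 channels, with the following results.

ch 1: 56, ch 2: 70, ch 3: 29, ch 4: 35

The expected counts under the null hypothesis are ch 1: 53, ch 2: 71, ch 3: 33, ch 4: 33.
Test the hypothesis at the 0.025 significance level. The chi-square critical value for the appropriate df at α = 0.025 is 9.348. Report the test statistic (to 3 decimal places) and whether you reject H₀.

0.790; do not reject

χ² = (56−53)²/53 + (70−71)²/71 + (29−33)²/33 + (35−33)²/33
   = 0.1698 + 0.0141 + 0.4848 + 0.1212
Sum = 0.790
df = 3. Since 0.790 < 9.348, we do not reject H₀.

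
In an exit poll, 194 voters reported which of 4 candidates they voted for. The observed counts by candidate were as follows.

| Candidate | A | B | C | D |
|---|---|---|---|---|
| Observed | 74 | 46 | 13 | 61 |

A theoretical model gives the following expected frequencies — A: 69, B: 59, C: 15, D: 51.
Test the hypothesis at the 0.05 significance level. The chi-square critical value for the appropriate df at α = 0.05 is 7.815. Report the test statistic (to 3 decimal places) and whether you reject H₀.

χ² = (74−69)²/69 + (46−59)²/59 + (13−15)²/15 + (61−51)²/51
   = 0.3623 + 2.8644 + 0.2667 + 1.9608
Sum = 5.454
df = 3. Since 5.454 < 7.815, we do not reject H₀.

5.454; do not reject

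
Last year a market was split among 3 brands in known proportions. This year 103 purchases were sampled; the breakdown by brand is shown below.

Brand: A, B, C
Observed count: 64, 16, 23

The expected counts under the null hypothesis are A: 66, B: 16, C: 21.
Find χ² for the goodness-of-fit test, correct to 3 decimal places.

0.251

χ² = (64−66)²/66 + (16−16)²/16 + (23−21)²/21
   = 0.0606 + 0.0000 + 0.1905
Sum = 0.251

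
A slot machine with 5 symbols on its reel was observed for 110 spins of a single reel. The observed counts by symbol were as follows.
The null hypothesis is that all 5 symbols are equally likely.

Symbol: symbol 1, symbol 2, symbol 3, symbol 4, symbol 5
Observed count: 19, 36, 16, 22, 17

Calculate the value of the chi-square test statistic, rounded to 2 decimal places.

12.09

Expected count for each of the 5 categories: 110/5 = 22.
χ² = (19−22)²/22 + (36−22)²/22 + (16−22)²/22 + (22−22)²/22 + (17−22)²/22
   = 0.409 + 8.909 + 1.636 + 0.000 + 1.136
Sum = 12.09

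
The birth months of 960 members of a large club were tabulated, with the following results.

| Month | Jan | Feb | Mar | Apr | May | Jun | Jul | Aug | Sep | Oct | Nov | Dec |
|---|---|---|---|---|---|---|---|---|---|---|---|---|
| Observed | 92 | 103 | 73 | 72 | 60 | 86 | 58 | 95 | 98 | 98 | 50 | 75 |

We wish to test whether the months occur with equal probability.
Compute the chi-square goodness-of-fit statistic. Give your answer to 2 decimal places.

43.80

Under H₀ each category has probability 1/12, so each expected count is 960/12 = 80.
Jan: (92 − 80)²/80 = 144/80 = 1.800
Feb: (103 − 80)²/80 = 529/80 = 6.613
Mar: (73 − 80)²/80 = 49/80 = 0.613
Apr: (72 − 80)²/80 = 64/80 = 0.800
May: (60 − 80)²/80 = 400/80 = 5.000
Jun: (86 − 80)²/80 = 36/80 = 0.450
Jul: (58 − 80)²/80 = 484/80 = 6.050
Aug: (95 − 80)²/80 = 225/80 = 2.813
Sep: (98 − 80)²/80 = 324/80 = 4.050
Oct: (98 − 80)²/80 = 324/80 = 4.050
Nov: (50 − 80)²/80 = 900/80 = 11.250
Dec: (75 − 80)²/80 = 25/80 = 0.313
Sum = 43.80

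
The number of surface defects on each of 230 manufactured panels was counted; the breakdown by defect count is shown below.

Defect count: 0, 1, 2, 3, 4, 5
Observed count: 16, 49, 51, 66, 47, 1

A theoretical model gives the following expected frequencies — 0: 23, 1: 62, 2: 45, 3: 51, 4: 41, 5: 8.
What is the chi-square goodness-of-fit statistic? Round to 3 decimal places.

cat         O        E   (O−E)²/E
0          16       23     2.1304
1          49       62     2.7258
2          51       45     0.8000
3          66       51     4.4118
4          47       41     0.8780
5           1        8     6.1250
Sum = 17.071

17.071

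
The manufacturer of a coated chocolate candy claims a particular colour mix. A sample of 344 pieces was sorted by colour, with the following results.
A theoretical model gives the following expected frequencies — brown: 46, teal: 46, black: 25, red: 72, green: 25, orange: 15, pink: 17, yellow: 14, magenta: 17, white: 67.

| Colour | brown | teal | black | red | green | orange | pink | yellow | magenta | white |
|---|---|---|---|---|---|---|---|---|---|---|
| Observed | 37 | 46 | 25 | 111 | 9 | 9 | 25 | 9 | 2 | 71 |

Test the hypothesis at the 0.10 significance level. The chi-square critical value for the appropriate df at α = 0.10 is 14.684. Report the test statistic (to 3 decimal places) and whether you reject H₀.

brown: (37 − 46)²/46 = 81/46 = 1.7609
teal: (46 − 46)²/46 = 0/46 = 0.0000
black: (25 − 25)²/25 = 0/25 = 0.0000
red: (111 − 72)²/72 = 1521/72 = 21.1250
green: (9 − 25)²/25 = 256/25 = 10.2400
orange: (9 − 15)²/15 = 36/15 = 2.4000
pink: (25 − 17)²/17 = 64/17 = 3.7647
yellow: (9 − 14)²/14 = 25/14 = 1.7857
magenta: (2 − 17)²/17 = 225/17 = 13.2353
white: (71 − 67)²/67 = 16/67 = 0.2388
Sum = 54.550
df = 9. Since 54.550 > 14.684, we reject H₀.

54.550; reject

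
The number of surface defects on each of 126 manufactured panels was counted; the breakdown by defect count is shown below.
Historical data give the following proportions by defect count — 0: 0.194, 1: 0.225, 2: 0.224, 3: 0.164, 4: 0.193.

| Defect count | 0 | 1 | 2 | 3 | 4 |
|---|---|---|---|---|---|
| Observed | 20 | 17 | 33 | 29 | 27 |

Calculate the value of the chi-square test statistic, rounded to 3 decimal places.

9.819

Expected counts E_i = n·p_i: 126×0.194 = 24.444, 126×0.225 = 28.35, 126×0.224 = 28.224, 126×0.164 = 20.664, 126×0.193 = 24.318.
χ² = (20−24.444)²/24.444 + (17−28.35)²/28.35 + (33−28.224)²/28.224 + (29−20.664)²/20.664 + (27−24.318)²/24.318
   = 0.8079 + 4.5440 + 0.8082 + 3.3628 + 0.2958
Sum = 9.819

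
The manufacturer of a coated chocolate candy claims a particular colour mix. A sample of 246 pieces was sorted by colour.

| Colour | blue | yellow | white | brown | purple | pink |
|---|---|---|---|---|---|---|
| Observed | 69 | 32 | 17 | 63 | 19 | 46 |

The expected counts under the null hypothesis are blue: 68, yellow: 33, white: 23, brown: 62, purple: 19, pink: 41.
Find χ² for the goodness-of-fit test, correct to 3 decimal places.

cat         O        E   (O−E)²/E
blue       69       68     0.0147
yellow     32       33     0.0303
white      17       23     1.5652
brown      63       62     0.0161
purple     19       19     0.0000
pink       46       41     0.6098
Sum = 2.236

2.236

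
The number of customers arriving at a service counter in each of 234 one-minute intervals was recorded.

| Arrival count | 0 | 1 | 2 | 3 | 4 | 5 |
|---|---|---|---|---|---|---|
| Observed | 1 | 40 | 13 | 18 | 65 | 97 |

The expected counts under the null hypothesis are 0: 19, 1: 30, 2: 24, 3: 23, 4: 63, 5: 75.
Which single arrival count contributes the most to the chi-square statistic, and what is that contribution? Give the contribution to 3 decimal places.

χ² = (1−19)²/19 + (40−30)²/30 + (13−24)²/24 + (18−23)²/23 + (65−63)²/63 + (97−75)²/75
   = 17.0526 + 3.3333 + 5.0417 + 1.0870 + 0.0635 + 6.4533
The largest term is for 0: 17.053.

0, 17.053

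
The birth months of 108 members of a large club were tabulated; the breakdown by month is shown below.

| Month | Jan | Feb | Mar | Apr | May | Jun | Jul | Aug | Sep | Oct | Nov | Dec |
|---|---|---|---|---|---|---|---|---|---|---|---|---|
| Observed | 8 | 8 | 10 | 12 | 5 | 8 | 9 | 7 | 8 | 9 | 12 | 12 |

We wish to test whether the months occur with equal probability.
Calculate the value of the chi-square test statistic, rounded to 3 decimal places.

5.778

Under H₀ each category has probability 1/12, so each expected count is 108/12 = 9.
cat         O        E   (O−E)²/E
Jan         8        9     0.1111
Feb         8        9     0.1111
Mar        10        9     0.1111
Apr        12        9     1.0000
May         5        9     1.7778
Jun         8        9     0.1111
Jul         9        9     0.0000
Aug         7        9     0.4444
Sep         8        9     0.1111
Oct         9        9     0.0000
Nov        12        9     1.0000
Dec        12        9     1.0000
Sum = 5.778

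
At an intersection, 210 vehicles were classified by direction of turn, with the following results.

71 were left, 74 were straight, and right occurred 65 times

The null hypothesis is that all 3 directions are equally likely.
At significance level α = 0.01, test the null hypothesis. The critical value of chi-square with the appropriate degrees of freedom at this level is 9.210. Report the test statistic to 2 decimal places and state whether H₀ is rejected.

0.60; do not reject

Expected count for each of the 3 categories: 210/3 = 70.
χ² = (71−70)²/70 + (74−70)²/70 + (65−70)²/70
   = 0.014 + 0.229 + 0.357
Sum = 0.60
df = 2. Since 0.60 < 9.210, we do not reject H₀.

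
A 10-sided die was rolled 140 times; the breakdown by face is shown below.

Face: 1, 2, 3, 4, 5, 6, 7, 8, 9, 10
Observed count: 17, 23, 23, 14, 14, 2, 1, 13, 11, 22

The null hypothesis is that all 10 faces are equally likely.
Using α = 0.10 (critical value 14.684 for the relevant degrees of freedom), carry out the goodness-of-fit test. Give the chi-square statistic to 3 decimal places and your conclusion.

Expected count for each of the 10 categories: 140/10 = 14.
cat         O        E   (O−E)²/E
1          17       14     0.6429
2          23       14     5.7857
3          23       14     5.7857
4          14       14     0.0000
5          14       14     0.0000
6           2       14    10.2857
7           1       14    12.0714
8          13       14     0.0714
9          11       14     0.6429
10         22       14     4.5714
Sum = 39.857
df = 9. Since 39.857 > 14.684, we reject H₀.

39.857; reject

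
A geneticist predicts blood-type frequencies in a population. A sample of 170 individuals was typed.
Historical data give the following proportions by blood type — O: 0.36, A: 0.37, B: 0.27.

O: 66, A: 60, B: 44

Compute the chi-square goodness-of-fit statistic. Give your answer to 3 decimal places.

0.589

Expected counts E_i = n·p_i: 170×0.36 = 61.2, 170×0.37 = 62.9, 170×0.27 = 45.9.
χ² = (66−61.2)²/61.2 + (60−62.9)²/62.9 + (44−45.9)²/45.9
   = 0.3765 + 0.1337 + 0.0786
Sum = 0.589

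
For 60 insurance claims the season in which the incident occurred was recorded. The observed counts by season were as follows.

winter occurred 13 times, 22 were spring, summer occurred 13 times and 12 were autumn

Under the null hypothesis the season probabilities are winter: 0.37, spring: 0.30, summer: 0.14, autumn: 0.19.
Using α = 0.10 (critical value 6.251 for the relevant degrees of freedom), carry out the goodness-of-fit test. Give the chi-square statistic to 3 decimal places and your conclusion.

7.252; reject

Expected counts E_i = n·p_i: 60×0.37 = 22.2, 60×0.30 = 18, 60×0.14 = 8.4, 60×0.19 = 11.4.
χ² = (13−22.2)²/22.2 + (22−18)²/18 + (13−8.4)²/8.4 + (12−11.4)²/11.4
   = 3.8126 + 0.8889 + 2.5190 + 0.0316
Sum = 7.252
df = 3. Since 7.252 > 6.251, we reject H₀.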